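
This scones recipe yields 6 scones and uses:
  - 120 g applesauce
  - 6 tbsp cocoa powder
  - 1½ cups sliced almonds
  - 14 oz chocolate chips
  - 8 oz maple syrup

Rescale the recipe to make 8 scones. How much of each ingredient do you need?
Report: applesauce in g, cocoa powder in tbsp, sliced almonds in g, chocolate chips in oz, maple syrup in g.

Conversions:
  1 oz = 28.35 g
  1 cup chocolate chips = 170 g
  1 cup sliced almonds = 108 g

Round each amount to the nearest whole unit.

applesauce: 160 g; cocoa powder: 8 tbsp; sliced almonds: 216 g; chocolate chips: 19 oz; maple syrup: 302 g

Scaling factor: 8/6 = 4/3.
applesauce: 120 g × 4/3 = 160 g
cocoa powder: 6 tbsp × 4/3 = 8 tbsp
sliced almonds: 1.5 cup × 4/3 × 108 g/cup = 216 g
chocolate chips: 14 oz × 4/3 ≈ 19 oz
maple syrup: 8 oz × 4/3 × 28.35 g/oz ≈ 302 g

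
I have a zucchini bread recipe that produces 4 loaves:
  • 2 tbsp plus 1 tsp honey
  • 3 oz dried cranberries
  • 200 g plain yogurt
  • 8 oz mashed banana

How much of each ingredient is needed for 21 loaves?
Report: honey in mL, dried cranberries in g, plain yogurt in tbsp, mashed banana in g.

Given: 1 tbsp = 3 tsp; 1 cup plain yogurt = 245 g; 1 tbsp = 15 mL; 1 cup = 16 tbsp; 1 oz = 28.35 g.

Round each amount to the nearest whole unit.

Scaling factor: 21/4 = 5.25.
honey: (2 tbsp + 1 tsp = 7/3 tbsp) × 21/4 × 15 mL/tbsp ≈ 184 mL
dried cranberries: 3 oz × 21/4 × 28.35 g/oz ≈ 447 g
plain yogurt: 200 g × 21/4 ÷ 245 g/cup × 16 tbsp/cup ≈ 69 tbsp
mashed banana: 8 oz × 21/4 × 28.35 g/oz ≈ 1191 g

honey: 184 mL; dried cranberries: 447 g; plain yogurt: 69 tbsp; mashed banana: 1191 g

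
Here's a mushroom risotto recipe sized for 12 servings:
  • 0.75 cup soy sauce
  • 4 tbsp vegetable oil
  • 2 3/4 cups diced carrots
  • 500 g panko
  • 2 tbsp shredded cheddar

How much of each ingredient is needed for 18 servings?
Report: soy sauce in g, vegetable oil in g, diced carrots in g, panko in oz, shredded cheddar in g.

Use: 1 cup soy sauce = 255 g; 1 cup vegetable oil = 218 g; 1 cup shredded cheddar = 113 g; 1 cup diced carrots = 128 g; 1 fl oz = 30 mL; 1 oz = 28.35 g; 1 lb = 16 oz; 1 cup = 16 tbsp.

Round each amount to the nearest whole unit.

Scaling factor: 18/12 = 3/2 = 1.5.
soy sauce: 0.75 cup × 3/2 × 255 g/cup ≈ 287 g
vegetable oil: 4 tbsp × 3/2 ÷ 16 tbsp/cup × 218 g/cup ≈ 82 g
diced carrots: 2.75 cup × 3/2 × 128 g/cup = 528 g
panko: 500 g × 3/2 ÷ 28.35 g/oz ≈ 26 oz
shredded cheddar: 2 tbsp × 3/2 ÷ 16 tbsp/cup × 113 g/cup ≈ 21 g

soy sauce: 287 g; vegetable oil: 82 g; diced carrots: 528 g; panko: 26 oz; shredded cheddar: 21 g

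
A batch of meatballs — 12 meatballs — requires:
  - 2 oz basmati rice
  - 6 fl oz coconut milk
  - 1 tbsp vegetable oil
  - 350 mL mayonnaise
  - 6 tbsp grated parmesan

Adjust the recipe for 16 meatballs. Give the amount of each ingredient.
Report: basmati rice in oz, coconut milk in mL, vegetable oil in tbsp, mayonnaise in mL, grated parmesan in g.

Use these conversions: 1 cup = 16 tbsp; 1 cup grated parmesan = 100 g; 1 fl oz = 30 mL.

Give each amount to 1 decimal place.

basmati rice: 2.7 oz; coconut milk: 240.0 mL; vegetable oil: 1.3 tbsp; mayonnaise: 466.7 mL; grated parmesan: 50.0 g

Scaling factor: 16/12 = 4/3.
basmati rice: 2 oz × 4/3 ≈ 2.7 oz
coconut milk: 6 fl oz × 4/3 × 30 mL/fl oz = 240.0 mL
vegetable oil: 1 tbsp × 4/3 ≈ 1.3 tbsp
mayonnaise: 350 mL × 4/3 ≈ 466.7 mL
grated parmesan: 6 tbsp × 4/3 ÷ 16 tbsp/cup × 100 g/cup = 50.0 g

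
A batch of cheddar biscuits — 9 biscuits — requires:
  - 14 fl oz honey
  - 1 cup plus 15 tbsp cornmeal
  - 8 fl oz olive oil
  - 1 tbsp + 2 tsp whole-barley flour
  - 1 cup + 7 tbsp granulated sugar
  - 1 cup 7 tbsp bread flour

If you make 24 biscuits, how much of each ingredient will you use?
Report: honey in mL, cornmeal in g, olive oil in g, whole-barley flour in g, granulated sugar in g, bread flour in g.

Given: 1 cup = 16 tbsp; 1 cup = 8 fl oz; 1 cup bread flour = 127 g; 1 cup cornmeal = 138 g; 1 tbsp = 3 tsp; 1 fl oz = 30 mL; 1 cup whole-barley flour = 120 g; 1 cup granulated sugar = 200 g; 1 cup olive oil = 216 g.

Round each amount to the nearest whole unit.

honey: 1120 mL; cornmeal: 713 g; olive oil: 576 g; whole-barley flour: 33 g; granulated sugar: 767 g; bread flour: 487 g

Scaling factor: 24/9 = 8/3.
honey: 14 fl oz × 8/3 × 30 mL/fl oz = 1120 mL
cornmeal: (1 cup + 15 tbsp = 1.9375 cup) × 8/3 × 138 g/cup = 713 g
olive oil: 8 fl oz × 8/3 ÷ 8 fl oz/cup × 216 g/cup = 576 g
whole-barley flour: (1 tbsp + 2 tsp = 5/3 tbsp) × 8/3 ÷ 16 tbsp/cup × 120 g/cup ≈ 33 g
granulated sugar: (1 cup + 7 tbsp = 1.4375 cup) × 8/3 × 200 g/cup ≈ 767 g
bread flour: (1 cup + 7 tbsp = 1.4375 cup) × 8/3 × 127 g/cup ≈ 487 g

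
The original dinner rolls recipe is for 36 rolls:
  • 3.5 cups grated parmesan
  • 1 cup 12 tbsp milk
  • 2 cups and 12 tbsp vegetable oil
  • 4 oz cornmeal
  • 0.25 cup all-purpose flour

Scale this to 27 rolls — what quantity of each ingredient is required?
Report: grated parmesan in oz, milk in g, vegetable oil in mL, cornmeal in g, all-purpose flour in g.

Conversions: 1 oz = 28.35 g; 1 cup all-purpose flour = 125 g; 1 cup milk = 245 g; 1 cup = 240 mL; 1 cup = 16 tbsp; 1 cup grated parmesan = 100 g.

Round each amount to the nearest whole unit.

Scaling factor: 27/36 = 3/4 = 0.75.
grated parmesan: 3.5 cup × 3/4 × 100 g/cup ÷ 28.35 g/oz ≈ 9 oz
milk: (1 cup + 12 tbsp = 1.75 cup) × 3/4 × 245 g/cup ≈ 322 g
vegetable oil: (2 cup + 12 tbsp = 2.75 cup) × 3/4 × 240 mL/cup = 495 mL
cornmeal: 4 oz × 3/4 × 28.35 g/oz ≈ 85 g
all-purpose flour: 0.25 cup × 3/4 × 125 g/cup ≈ 23 g

grated parmesan: 9 oz; milk: 322 g; vegetable oil: 495 mL; cornmeal: 85 g; all-purpose flour: 23 g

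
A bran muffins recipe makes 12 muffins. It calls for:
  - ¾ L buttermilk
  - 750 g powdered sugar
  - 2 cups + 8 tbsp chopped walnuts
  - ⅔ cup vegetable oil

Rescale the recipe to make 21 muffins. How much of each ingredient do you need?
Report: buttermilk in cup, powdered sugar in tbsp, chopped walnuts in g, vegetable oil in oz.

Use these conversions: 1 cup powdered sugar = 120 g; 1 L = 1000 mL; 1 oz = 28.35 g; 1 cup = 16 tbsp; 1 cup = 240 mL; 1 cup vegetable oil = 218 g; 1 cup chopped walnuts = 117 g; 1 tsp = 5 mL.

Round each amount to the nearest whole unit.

Scaling factor: 21/12 = 7/4 = 1.75.
buttermilk: 0.75 L × 7/4 × 1000 mL/L ÷ 240 mL/cup ≈ 5 cup
powdered sugar: 750 g × 7/4 ÷ 120 g/cup × 16 tbsp/cup = 175 tbsp
chopped walnuts: (2 cup + 8 tbsp = 2.5 cup) × 7/4 × 117 g/cup ≈ 512 g
vegetable oil: 2/3 cup × 7/4 × 218 g/cup ÷ 28.35 g/oz ≈ 9 oz

buttermilk: 5 cup; powdered sugar: 175 tbsp; chopped walnuts: 512 g; vegetable oil: 9 oz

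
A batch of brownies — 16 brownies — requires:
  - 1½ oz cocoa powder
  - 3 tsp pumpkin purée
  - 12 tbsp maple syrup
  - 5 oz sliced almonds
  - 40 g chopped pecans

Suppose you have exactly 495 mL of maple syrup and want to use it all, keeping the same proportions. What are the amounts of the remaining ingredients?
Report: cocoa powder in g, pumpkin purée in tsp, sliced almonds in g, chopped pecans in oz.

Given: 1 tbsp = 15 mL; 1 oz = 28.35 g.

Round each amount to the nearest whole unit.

cocoa powder: 117 g; pumpkin purée: 8 tsp; sliced almonds: 390 g; chopped pecans: 4 oz

The original recipe has 180 mL of maple syrup, so the scaling factor is 495 ÷ 180 = 11/4 = 2.75.
cocoa powder: 1.5 oz × 11/4 × 28.35 g/oz ≈ 117 g
pumpkin purée: 3 tsp × 11/4 ≈ 8 tsp
sliced almonds: 5 oz × 11/4 × 28.35 g/oz ≈ 390 g
chopped pecans: 40 g × 11/4 ÷ 28.35 g/oz ≈ 4 oz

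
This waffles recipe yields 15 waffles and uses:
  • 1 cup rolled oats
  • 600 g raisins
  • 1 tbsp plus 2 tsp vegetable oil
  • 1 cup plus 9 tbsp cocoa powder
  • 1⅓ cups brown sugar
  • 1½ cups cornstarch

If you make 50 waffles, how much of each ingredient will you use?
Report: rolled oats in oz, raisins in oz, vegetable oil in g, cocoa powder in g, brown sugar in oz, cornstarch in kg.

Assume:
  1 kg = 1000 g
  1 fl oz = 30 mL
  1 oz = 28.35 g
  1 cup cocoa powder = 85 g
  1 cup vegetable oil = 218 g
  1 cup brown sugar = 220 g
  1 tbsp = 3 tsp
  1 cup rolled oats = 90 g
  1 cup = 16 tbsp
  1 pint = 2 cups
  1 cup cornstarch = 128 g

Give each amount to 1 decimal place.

Scaling factor: 50/15 = 10/3.
rolled oats: 1 cup × 10/3 × 90 g/cup ÷ 28.35 g/oz ≈ 10.6 oz
raisins: 600 g × 10/3 ÷ 28.35 g/oz ≈ 70.5 oz
vegetable oil: (1 tbsp + 2 tsp = 5/3 tbsp) × 10/3 ÷ 16 tbsp/cup × 218 g/cup ≈ 75.7 g
cocoa powder: (1 cup + 9 tbsp = 1.5625 cup) × 10/3 × 85 g/cup ≈ 442.7 g
brown sugar: 4/3 cup × 10/3 × 220 g/cup ÷ 28.35 g/oz ≈ 34.5 oz
cornstarch: 1.5 cup × 10/3 × 128 g/cup ÷ 1000 g/kg ≈ 0.6 kg

rolled oats: 10.6 oz; raisins: 70.5 oz; vegetable oil: 75.7 g; cocoa powder: 442.7 g; brown sugar: 34.5 oz; cornstarch: 0.6 kg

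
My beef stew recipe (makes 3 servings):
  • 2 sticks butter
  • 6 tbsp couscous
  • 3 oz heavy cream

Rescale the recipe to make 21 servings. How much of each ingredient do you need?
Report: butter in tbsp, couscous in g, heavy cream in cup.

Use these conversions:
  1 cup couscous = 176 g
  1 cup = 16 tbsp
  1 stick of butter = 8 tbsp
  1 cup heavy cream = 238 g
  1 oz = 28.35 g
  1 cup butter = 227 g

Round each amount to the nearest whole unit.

Scaling factor: 21/3 = 7.
butter: 2 stick × 7 × 8 tbsp/stick = 112 tbsp
couscous: 6 tbsp × 7 ÷ 16 tbsp/cup × 176 g/cup = 462 g
heavy cream: 3 oz × 7 × 28.35 g/oz ÷ 238 g/cup ≈ 3 cup

butter: 112 tbsp; couscous: 462 g; heavy cream: 3 cup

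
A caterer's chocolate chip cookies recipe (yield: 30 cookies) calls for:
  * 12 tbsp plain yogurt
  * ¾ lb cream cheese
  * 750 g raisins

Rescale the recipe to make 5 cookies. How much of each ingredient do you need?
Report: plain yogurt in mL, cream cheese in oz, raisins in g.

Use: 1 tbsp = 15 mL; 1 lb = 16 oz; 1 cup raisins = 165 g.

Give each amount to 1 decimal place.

plain yogurt: 30.0 mL; cream cheese: 2.0 oz; raisins: 125.0 g

Scaling factor: 5/30 = 1/6.
plain yogurt: 12 tbsp × 1/6 × 15 mL/tbsp = 30.0 mL
cream cheese: 0.75 lb × 1/6 × 16 oz/lb = 2.0 oz
raisins: 750 g × 1/6 = 125.0 g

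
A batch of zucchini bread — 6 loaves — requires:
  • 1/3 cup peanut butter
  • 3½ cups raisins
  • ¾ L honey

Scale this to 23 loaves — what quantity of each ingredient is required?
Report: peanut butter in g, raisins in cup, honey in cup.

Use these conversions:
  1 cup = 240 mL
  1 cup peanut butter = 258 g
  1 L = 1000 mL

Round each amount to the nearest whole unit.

Scaling factor: 23/6.
peanut butter: 1/3 cup × 23/6 × 258 g/cup ≈ 330 g
raisins: 3.5 cup × 23/6 ≈ 13 cup
honey: 0.75 L × 23/6 × 1000 mL/L ÷ 240 mL/cup ≈ 12 cup

peanut butter: 330 g; raisins: 13 cup; honey: 12 cup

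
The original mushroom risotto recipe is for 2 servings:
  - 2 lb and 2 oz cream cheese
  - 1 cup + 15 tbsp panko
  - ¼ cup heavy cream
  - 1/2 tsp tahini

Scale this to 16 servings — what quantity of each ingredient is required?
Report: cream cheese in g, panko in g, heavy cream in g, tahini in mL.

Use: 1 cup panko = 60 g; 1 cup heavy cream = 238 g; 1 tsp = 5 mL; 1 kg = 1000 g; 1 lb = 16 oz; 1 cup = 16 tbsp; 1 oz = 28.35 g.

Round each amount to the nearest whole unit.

Scaling factor: 16/2 = 8.
cream cheese: (2 lb + 2 oz = 2.125 lb) × 8 × 16 oz/lb × 28.35 g/oz ≈ 7711 g
panko: (1 cup + 15 tbsp = 1.9375 cup) × 8 × 60 g/cup = 930 g
heavy cream: 0.25 cup × 8 × 238 g/cup = 476 g
tahini: 0.5 tsp × 8 × 5 mL/tsp = 20 mL

cream cheese: 7711 g; panko: 930 g; heavy cream: 476 g; tahini: 20 mL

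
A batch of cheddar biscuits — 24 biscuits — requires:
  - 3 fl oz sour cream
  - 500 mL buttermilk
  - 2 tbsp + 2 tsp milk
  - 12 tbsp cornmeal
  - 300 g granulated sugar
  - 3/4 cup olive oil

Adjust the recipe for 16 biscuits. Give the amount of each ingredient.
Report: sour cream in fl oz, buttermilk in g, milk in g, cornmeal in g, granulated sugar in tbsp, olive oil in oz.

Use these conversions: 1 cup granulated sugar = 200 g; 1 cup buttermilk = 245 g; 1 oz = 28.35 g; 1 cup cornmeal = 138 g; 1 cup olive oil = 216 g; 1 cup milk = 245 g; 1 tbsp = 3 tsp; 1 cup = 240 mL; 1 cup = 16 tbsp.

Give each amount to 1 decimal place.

Scaling factor: 16/24 = 2/3.
sour cream: 3 fl oz × 2/3 = 2.0 fl oz
buttermilk: 500 mL × 2/3 ÷ 240 mL/cup × 245 g/cup ≈ 340.3 g
milk: (2 tbsp + 2 tsp = 8/3 tbsp) × 2/3 ÷ 16 tbsp/cup × 245 g/cup ≈ 27.2 g
cornmeal: 12 tbsp × 2/3 ÷ 16 tbsp/cup × 138 g/cup = 69.0 g
granulated sugar: 300 g × 2/3 ÷ 200 g/cup × 16 tbsp/cup = 16.0 tbsp
olive oil: 0.75 cup × 2/3 × 216 g/cup ÷ 28.35 g/oz ≈ 3.8 oz

sour cream: 2.0 fl oz; buttermilk: 340.3 g; milk: 27.2 g; cornmeal: 69.0 g; granulated sugar: 16.0 tbsp; olive oil: 3.8 oz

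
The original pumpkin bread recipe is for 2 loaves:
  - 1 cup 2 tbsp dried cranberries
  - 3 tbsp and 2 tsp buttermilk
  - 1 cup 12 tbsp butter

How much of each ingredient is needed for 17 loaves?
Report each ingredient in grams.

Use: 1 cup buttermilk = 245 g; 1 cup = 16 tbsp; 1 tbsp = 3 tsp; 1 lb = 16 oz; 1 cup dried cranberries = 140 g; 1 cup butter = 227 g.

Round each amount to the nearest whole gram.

Scaling factor: 17/2 = 8.5.
dried cranberries: (1 cup + 2 tbsp = 1.125 cup) × 17/2 × 140 g/cup ≈ 1339 g
buttermilk: (3 tbsp + 2 tsp = 11/3 tbsp) × 17/2 ÷ 16 tbsp/cup × 245 g/cup ≈ 477 g
butter: (1 cup + 12 tbsp = 1.75 cup) × 17/2 × 227 g/cup ≈ 3377 g

dried cranberries: 1339 g; buttermilk: 477 g; butter: 3377 g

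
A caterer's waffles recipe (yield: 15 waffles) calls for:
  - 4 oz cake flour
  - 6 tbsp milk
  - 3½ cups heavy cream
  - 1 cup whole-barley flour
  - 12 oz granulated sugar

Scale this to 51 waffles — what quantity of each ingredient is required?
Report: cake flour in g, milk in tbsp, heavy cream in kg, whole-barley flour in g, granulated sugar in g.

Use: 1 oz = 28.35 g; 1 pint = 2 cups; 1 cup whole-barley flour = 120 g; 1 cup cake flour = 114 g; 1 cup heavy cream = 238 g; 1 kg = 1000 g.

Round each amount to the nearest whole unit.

cake flour: 386 g; milk: 20 tbsp; heavy cream: 3 kg; whole-barley flour: 408 g; granulated sugar: 1157 g

Scaling factor: 51/15 = 17/5 = 3.4.
cake flour: 4 oz × 17/5 × 28.35 g/oz ≈ 386 g
milk: 6 tbsp × 17/5 ≈ 20 tbsp
heavy cream: 3.5 cup × 17/5 × 238 g/cup ÷ 1000 g/kg ≈ 3 kg
whole-barley flour: 1 cup × 17/5 × 120 g/cup = 408 g
granulated sugar: 12 oz × 17/5 × 28.35 g/oz ≈ 1157 g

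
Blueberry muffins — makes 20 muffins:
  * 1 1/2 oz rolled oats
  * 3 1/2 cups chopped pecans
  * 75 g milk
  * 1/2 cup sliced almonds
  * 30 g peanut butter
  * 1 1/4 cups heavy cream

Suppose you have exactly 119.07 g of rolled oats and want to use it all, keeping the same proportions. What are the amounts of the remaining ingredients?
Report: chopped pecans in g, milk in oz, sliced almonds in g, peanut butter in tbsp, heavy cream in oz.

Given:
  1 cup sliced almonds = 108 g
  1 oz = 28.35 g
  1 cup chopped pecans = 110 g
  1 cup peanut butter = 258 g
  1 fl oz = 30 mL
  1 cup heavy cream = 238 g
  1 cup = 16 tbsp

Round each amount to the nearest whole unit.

chopped pecans: 1078 g; milk: 7 oz; sliced almonds: 151 g; peanut butter: 5 tbsp; heavy cream: 29 oz

The original recipe has 42.525 g of rolled oats, so the scaling factor is 119.07 ÷ 42.525 = 14/5 = 2.8.
chopped pecans: 3.5 cup × 14/5 × 110 g/cup = 1078 g
milk: 75 g × 14/5 ÷ 28.35 g/oz ≈ 7 oz
sliced almonds: 0.5 cup × 14/5 × 108 g/cup ≈ 151 g
peanut butter: 30 g × 14/5 ÷ 258 g/cup × 16 tbsp/cup ≈ 5 tbsp
heavy cream: 1.25 cup × 14/5 × 238 g/cup ÷ 28.35 g/oz ≈ 29 oz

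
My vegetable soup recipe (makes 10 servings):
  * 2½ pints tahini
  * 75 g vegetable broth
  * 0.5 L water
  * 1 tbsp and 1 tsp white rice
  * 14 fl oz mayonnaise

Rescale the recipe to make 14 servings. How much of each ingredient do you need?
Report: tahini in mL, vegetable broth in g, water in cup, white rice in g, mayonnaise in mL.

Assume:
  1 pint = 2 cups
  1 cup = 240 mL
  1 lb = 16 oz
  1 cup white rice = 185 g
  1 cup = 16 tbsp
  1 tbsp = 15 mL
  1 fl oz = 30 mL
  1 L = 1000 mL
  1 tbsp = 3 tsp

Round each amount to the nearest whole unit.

Scaling factor: 14/10 = 7/5 = 1.4.
tahini: 2.5 pint × 7/5 × 2 cup/pint × 240 mL/cup = 1680 mL
vegetable broth: 75 g × 7/5 = 105 g
water: 0.5 L × 7/5 × 1000 mL/L ÷ 240 mL/cup ≈ 3 cup
white rice: (1 tbsp + 1 tsp = 4/3 tbsp) × 7/5 ÷ 16 tbsp/cup × 185 g/cup ≈ 22 g
mayonnaise: 14 fl oz × 7/5 × 30 mL/fl oz = 588 mL

tahini: 1680 mL; vegetable broth: 105 g; water: 3 cup; white rice: 22 g; mayonnaise: 588 mL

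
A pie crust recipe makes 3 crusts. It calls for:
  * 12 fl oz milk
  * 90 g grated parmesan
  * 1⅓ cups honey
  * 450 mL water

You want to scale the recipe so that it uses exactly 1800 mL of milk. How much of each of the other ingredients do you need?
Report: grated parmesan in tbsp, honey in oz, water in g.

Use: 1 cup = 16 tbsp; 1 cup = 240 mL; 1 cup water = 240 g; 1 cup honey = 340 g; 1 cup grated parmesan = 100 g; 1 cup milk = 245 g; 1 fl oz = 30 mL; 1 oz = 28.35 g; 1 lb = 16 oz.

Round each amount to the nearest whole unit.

grated parmesan: 72 tbsp; honey: 80 oz; water: 2250 g

The original recipe has 360 mL of milk, so the scaling factor is 1800 ÷ 360 = 5.
grated parmesan: 90 g × 5 ÷ 100 g/cup × 16 tbsp/cup = 72 tbsp
honey: 4/3 cup × 5 × 340 g/cup ÷ 28.35 g/oz ≈ 80 oz
water: 450 mL × 5 ÷ 240 mL/cup × 240 g/cup = 2250 g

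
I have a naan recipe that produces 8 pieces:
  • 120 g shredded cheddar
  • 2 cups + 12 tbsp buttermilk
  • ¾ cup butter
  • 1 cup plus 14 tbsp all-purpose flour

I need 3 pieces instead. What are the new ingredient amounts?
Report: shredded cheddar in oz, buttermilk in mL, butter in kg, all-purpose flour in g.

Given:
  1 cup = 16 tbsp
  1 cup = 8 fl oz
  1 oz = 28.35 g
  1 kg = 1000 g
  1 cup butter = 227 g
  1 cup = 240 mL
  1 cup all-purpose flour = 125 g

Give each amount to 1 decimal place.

shredded cheddar: 1.6 oz; buttermilk: 247.5 mL; butter: 0.1 kg; all-purpose flour: 87.9 g

Scaling factor: 3/8 = 0.375.
shredded cheddar: 120 g × 3/8 ÷ 28.35 g/oz ≈ 1.6 oz
buttermilk: (2 cup + 12 tbsp = 2.75 cup) × 3/8 × 240 mL/cup = 247.5 mL
butter: 0.75 cup × 3/8 × 227 g/cup ÷ 1000 g/kg ≈ 0.1 kg
all-purpose flour: (1 cup + 14 tbsp = 1.875 cup) × 3/8 × 125 g/cup ≈ 87.9 g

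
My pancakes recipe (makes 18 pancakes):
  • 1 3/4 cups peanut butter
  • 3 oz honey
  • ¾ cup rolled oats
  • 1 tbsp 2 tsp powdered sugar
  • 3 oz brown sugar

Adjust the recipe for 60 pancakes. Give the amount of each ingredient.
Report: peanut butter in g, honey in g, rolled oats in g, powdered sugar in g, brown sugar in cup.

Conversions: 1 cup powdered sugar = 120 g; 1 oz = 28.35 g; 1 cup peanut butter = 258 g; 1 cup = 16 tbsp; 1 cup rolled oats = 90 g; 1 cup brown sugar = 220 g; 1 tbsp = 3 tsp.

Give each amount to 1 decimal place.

Scaling factor: 60/18 = 10/3.
peanut butter: 1.75 cup × 10/3 × 258 g/cup = 1505.0 g
honey: 3 oz × 10/3 × 28.35 g/oz = 283.5 g
rolled oats: 0.75 cup × 10/3 × 90 g/cup = 225.0 g
powdered sugar: (1 tbsp + 2 tsp = 5/3 tbsp) × 10/3 ÷ 16 tbsp/cup × 120 g/cup ≈ 41.7 g
brown sugar: 3 oz × 10/3 × 28.35 g/oz ÷ 220 g/cup ≈ 1.3 cup

peanut butter: 1505.0 g; honey: 283.5 g; rolled oats: 225.0 g; powdered sugar: 41.7 g; brown sugar: 1.3 cup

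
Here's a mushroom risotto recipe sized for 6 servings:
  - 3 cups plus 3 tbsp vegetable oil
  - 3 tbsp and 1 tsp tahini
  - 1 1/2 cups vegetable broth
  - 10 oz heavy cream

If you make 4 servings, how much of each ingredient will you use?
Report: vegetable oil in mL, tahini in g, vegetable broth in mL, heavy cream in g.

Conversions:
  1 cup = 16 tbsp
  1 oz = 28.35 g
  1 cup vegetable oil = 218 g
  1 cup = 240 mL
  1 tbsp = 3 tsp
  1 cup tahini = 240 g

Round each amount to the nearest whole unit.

vegetable oil: 510 mL; tahini: 33 g; vegetable broth: 240 mL; heavy cream: 189 g

Scaling factor: 4/6 = 2/3.
vegetable oil: (3 cup + 3 tbsp = 3.1875 cup) × 2/3 × 240 mL/cup = 510 mL
tahini: (3 tbsp + 1 tsp = 10/3 tbsp) × 2/3 ÷ 16 tbsp/cup × 240 g/cup ≈ 33 g
vegetable broth: 1.5 cup × 2/3 × 240 mL/cup = 240 mL
heavy cream: 10 oz × 2/3 × 28.35 g/oz = 189 g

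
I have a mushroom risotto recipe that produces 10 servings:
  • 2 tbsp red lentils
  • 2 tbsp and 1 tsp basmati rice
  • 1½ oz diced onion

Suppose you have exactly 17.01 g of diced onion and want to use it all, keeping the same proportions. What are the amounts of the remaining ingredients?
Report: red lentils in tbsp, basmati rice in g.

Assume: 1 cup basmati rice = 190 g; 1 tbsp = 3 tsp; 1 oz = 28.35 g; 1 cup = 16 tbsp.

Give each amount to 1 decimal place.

red lentils: 0.8 tbsp; basmati rice: 11.1 g

The original recipe has 42.525 g of diced onion, so the scaling factor is 17.01 ÷ 42.525 = 2/5 = 0.4.
red lentils: 2 tbsp × 2/5 = 0.8 tbsp
basmati rice: (2 tbsp + 1 tsp = 7/3 tbsp) × 2/5 ÷ 16 tbsp/cup × 190 g/cup ≈ 11.1 g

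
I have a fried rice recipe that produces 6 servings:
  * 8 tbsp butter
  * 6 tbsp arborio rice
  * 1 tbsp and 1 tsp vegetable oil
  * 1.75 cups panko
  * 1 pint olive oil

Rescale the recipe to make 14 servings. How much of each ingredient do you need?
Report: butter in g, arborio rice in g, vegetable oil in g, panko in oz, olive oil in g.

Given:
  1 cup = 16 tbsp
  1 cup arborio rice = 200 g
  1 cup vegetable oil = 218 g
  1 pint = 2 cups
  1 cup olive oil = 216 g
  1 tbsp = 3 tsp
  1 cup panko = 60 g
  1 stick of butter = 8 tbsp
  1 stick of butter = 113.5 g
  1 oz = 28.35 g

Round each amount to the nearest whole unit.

butter: 265 g; arborio rice: 175 g; vegetable oil: 42 g; panko: 9 oz; olive oil: 1008 g

Scaling factor: 14/6 = 7/3.
butter: 8 tbsp × 7/3 ÷ 8 tbsp/stick × 113.5 g/stick ≈ 265 g
arborio rice: 6 tbsp × 7/3 ÷ 16 tbsp/cup × 200 g/cup = 175 g
vegetable oil: (1 tbsp + 1 tsp = 4/3 tbsp) × 7/3 ÷ 16 tbsp/cup × 218 g/cup ≈ 42 g
panko: 1.75 cup × 7/3 × 60 g/cup ÷ 28.35 g/oz ≈ 9 oz
olive oil: 1 pint × 7/3 × 2 cup/pint × 216 g/cup = 1008 g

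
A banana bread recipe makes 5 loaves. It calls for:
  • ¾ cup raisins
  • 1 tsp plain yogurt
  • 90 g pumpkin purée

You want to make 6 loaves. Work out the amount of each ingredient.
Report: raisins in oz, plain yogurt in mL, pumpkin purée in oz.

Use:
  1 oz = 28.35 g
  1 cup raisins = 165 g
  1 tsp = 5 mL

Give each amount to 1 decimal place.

raisins: 5.2 oz; plain yogurt: 6.0 mL; pumpkin purée: 3.8 oz

Scaling factor: 6/5 = 1.2.
raisins: 0.75 cup × 6/5 × 165 g/cup ÷ 28.35 g/oz ≈ 5.2 oz
plain yogurt: 1 tsp × 6/5 × 5 mL/tsp = 6.0 mL
pumpkin purée: 90 g × 6/5 ÷ 28.35 g/oz ≈ 3.8 oz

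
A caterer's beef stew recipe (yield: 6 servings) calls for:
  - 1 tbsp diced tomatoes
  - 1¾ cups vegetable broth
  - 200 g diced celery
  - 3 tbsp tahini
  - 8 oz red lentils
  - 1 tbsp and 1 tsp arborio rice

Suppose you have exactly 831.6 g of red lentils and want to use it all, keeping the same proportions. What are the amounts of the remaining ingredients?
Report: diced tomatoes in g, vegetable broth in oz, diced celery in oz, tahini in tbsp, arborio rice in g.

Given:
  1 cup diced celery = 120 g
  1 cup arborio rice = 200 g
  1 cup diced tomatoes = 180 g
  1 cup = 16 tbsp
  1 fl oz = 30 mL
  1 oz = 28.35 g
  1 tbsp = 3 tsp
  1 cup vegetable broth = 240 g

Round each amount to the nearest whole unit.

The original recipe has 226.8 g of red lentils, so the scaling factor is 831.6 ÷ 226.8 = 11/3.
diced tomatoes: 1 tbsp × 11/3 ÷ 16 tbsp/cup × 180 g/cup ≈ 41 g
vegetable broth: 1.75 cup × 11/3 × 240 g/cup ÷ 28.35 g/oz ≈ 54 oz
diced celery: 200 g × 11/3 ÷ 28.35 g/oz ≈ 26 oz
tahini: 3 tbsp × 11/3 = 11 tbsp
arborio rice: (1 tbsp + 1 tsp = 4/3 tbsp) × 11/3 ÷ 16 tbsp/cup × 200 g/cup ≈ 61 g

diced tomatoes: 41 g; vegetable broth: 54 oz; diced celery: 26 oz; tahini: 11 tbsp; arborio rice: 61 g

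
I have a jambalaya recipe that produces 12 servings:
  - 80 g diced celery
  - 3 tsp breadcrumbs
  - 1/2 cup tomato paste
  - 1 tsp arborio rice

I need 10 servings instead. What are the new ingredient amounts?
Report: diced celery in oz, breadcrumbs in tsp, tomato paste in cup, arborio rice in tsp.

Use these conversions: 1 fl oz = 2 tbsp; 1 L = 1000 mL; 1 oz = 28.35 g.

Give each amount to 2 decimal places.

diced celery: 2.35 oz; breadcrumbs: 2.50 tsp; tomato paste: 0.42 cup; arborio rice: 0.83 tsp

Scaling factor: 10/12 = 5/6.
diced celery: 80 g × 5/6 ÷ 28.35 g/oz ≈ 2.35 oz
breadcrumbs: 3 tsp × 5/6 = 2.50 tsp
tomato paste: 0.5 cup × 5/6 ≈ 0.42 cup
arborio rice: 1 tsp × 5/6 ≈ 0.83 tsp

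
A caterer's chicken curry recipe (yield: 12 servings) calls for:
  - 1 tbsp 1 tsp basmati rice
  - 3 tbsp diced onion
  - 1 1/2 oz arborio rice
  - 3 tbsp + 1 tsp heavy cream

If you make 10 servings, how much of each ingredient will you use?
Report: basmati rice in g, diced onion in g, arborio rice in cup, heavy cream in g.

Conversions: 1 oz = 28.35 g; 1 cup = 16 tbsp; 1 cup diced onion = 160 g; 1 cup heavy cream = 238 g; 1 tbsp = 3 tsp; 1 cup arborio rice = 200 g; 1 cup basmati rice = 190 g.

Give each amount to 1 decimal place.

Scaling factor: 10/12 = 5/6.
basmati rice: (1 tbsp + 1 tsp = 4/3 tbsp) × 5/6 ÷ 16 tbsp/cup × 190 g/cup ≈ 13.2 g
diced onion: 3 tbsp × 5/6 ÷ 16 tbsp/cup × 160 g/cup = 25.0 g
arborio rice: 1.5 oz × 5/6 × 28.35 g/oz ÷ 200 g/cup ≈ 0.2 cup
heavy cream: (3 tbsp + 1 tsp = 10/3 tbsp) × 5/6 ÷ 16 tbsp/cup × 238 g/cup ≈ 41.3 g

basmati rice: 13.2 g; diced onion: 25.0 g; arborio rice: 0.2 cup; heavy cream: 41.3 g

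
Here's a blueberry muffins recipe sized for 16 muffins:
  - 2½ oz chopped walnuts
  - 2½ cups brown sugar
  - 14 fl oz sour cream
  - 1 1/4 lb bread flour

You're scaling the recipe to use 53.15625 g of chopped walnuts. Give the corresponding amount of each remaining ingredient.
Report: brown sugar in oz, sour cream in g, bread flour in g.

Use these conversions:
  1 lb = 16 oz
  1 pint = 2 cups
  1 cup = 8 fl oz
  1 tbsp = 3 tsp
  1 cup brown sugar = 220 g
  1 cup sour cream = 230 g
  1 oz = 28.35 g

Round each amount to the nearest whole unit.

brown sugar: 15 oz; sour cream: 302 g; bread flour: 425 g

The original recipe has 70.875 g of chopped walnuts, so the scaling factor is 53.15625 ÷ 70.875 = 3/4 = 0.75.
brown sugar: 2.5 cup × 3/4 × 220 g/cup ÷ 28.35 g/oz ≈ 15 oz
sour cream: 14 fl oz × 3/4 ÷ 8 fl oz/cup × 230 g/cup ≈ 302 g
bread flour: 1.25 lb × 3/4 × 16 oz/lb × 28.35 g/oz ≈ 425 g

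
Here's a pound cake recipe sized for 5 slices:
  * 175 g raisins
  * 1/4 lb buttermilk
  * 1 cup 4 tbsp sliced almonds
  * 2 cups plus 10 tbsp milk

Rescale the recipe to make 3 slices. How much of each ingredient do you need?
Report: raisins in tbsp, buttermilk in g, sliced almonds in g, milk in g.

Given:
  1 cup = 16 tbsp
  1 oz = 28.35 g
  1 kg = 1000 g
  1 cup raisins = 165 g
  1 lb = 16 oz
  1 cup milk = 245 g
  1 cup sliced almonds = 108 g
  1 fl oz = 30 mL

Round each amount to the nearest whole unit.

Scaling factor: 3/5 = 0.6.
raisins: 175 g × 3/5 ÷ 165 g/cup × 16 tbsp/cup ≈ 10 tbsp
buttermilk: 0.25 lb × 3/5 × 16 oz/lb × 28.35 g/oz ≈ 68 g
sliced almonds: (1 cup + 4 tbsp = 1.25 cup) × 3/5 × 108 g/cup = 81 g
milk: (2 cup + 10 tbsp = 2.625 cup) × 3/5 × 245 g/cup ≈ 386 g

raisins: 10 tbsp; buttermilk: 68 g; sliced almonds: 81 g; milk: 386 g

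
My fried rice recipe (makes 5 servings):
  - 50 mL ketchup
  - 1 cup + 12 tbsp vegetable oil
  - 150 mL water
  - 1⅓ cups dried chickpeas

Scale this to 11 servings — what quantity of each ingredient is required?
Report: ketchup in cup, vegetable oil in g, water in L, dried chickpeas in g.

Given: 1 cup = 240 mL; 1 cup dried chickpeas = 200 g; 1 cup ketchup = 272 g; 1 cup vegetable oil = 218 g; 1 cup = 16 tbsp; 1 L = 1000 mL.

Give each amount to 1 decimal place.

ketchup: 0.5 cup; vegetable oil: 839.3 g; water: 0.3 L; dried chickpeas: 586.7 g

Scaling factor: 11/5 = 2.2.
ketchup: 50 mL × 11/5 ÷ 240 mL/cup ≈ 0.5 cup
vegetable oil: (1 cup + 12 tbsp = 1.75 cup) × 11/5 × 218 g/cup = 839.3 g
water: 150 mL × 11/5 ÷ 1000 mL/L ≈ 0.3 L
dried chickpeas: 4/3 cup × 11/5 × 200 g/cup ≈ 586.7 g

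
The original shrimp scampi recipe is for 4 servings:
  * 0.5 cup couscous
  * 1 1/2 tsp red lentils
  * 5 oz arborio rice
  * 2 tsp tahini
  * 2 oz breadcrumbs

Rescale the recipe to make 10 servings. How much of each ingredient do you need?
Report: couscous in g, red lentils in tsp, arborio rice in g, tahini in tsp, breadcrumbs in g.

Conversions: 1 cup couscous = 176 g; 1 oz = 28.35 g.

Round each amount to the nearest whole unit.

couscous: 220 g; red lentils: 4 tsp; arborio rice: 354 g; tahini: 5 tsp; breadcrumbs: 142 g

Scaling factor: 10/4 = 5/2 = 2.5.
couscous: 0.5 cup × 5/2 × 176 g/cup = 220 g
red lentils: 1.5 tsp × 5/2 ≈ 4 tsp
arborio rice: 5 oz × 5/2 × 28.35 g/oz ≈ 354 g
tahini: 2 tsp × 5/2 = 5 tsp
breadcrumbs: 2 oz × 5/2 × 28.35 g/oz ≈ 142 g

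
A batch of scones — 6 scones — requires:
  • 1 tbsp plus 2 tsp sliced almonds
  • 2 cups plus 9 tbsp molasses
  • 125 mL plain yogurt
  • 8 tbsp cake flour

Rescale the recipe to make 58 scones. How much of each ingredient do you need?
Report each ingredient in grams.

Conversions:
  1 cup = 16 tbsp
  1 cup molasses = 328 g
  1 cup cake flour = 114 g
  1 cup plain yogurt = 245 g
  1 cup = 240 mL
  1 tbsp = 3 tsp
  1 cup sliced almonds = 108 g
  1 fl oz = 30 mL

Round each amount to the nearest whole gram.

sliced almonds: 109 g; molasses: 8125 g; plain yogurt: 1234 g; cake flour: 551 g

Scaling factor: 58/6 = 29/3.
sliced almonds: (1 tbsp + 2 tsp = 5/3 tbsp) × 29/3 ÷ 16 tbsp/cup × 108 g/cup ≈ 109 g
molasses: (2 cup + 9 tbsp = 2.5625 cup) × 29/3 × 328 g/cup ≈ 8125 g
plain yogurt: 125 mL × 29/3 ÷ 240 mL/cup × 245 g/cup ≈ 1234 g
cake flour: 8 tbsp × 29/3 ÷ 16 tbsp/cup × 114 g/cup = 551 g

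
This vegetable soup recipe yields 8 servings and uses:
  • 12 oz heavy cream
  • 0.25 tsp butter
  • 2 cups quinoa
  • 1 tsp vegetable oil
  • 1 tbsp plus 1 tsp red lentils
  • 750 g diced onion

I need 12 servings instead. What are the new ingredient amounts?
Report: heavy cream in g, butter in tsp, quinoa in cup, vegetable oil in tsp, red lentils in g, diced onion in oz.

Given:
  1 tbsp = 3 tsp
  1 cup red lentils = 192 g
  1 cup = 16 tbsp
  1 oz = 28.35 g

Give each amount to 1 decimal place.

Scaling factor: 12/8 = 3/2 = 1.5.
heavy cream: 12 oz × 3/2 × 28.35 g/oz = 510.3 g
butter: 0.25 tsp × 3/2 ≈ 0.4 tsp
quinoa: 2 cup × 3/2 = 3.0 cup
vegetable oil: 1 tsp × 3/2 = 1.5 tsp
red lentils: (1 tbsp + 1 tsp = 4/3 tbsp) × 3/2 ÷ 16 tbsp/cup × 192 g/cup = 24.0 g
diced onion: 750 g × 3/2 ÷ 28.35 g/oz ≈ 39.7 oz

heavy cream: 510.3 g; butter: 0.4 tsp; quinoa: 3.0 cup; vegetable oil: 1.5 tsp; red lentils: 24.0 g; diced onion: 39.7 oz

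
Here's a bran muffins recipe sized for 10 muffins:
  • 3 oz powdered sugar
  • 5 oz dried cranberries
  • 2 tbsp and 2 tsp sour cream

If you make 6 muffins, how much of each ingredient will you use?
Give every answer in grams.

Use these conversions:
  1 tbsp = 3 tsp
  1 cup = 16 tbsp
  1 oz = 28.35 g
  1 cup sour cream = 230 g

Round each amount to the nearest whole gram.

Scaling factor: 6/10 = 3/5 = 0.6.
powdered sugar: 3 oz × 3/5 × 28.35 g/oz ≈ 51 g
dried cranberries: 5 oz × 3/5 × 28.35 g/oz ≈ 85 g
sour cream: (2 tbsp + 2 tsp = 8/3 tbsp) × 3/5 ÷ 16 tbsp/cup × 230 g/cup = 23 g

powdered sugar: 51 g; dried cranberries: 85 g; sour cream: 23 g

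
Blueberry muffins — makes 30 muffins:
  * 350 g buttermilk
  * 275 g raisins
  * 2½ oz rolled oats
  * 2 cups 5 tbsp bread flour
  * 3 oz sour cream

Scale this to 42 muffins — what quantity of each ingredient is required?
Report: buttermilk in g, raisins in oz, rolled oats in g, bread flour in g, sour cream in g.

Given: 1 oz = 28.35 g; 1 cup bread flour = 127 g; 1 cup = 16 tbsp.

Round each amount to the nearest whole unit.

buttermilk: 490 g; raisins: 14 oz; rolled oats: 99 g; bread flour: 411 g; sour cream: 119 g

Scaling factor: 42/30 = 7/5 = 1.4.
buttermilk: 350 g × 7/5 = 490 g
raisins: 275 g × 7/5 ÷ 28.35 g/oz ≈ 14 oz
rolled oats: 2.5 oz × 7/5 × 28.35 g/oz ≈ 99 g
bread flour: (2 cup + 5 tbsp = 2.3125 cup) × 7/5 × 127 g/cup ≈ 411 g
sour cream: 3 oz × 7/5 × 28.35 g/oz ≈ 119 g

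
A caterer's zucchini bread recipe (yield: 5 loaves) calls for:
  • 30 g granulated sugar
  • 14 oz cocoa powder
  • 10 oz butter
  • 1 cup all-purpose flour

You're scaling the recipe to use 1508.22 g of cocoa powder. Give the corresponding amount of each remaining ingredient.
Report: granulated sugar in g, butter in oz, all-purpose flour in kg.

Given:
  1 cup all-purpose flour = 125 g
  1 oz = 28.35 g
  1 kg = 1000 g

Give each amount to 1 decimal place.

granulated sugar: 114.0 g; butter: 38.0 oz; all-purpose flour: 0.5 kg

The original recipe has 396.9 g of cocoa powder, so the scaling factor is 1508.22 ÷ 396.9 = 19/5 = 3.8.
granulated sugar: 30 g × 19/5 = 114.0 g
butter: 10 oz × 19/5 = 38.0 oz
all-purpose flour: 1 cup × 19/5 × 125 g/cup ÷ 1000 g/kg ≈ 0.5 kg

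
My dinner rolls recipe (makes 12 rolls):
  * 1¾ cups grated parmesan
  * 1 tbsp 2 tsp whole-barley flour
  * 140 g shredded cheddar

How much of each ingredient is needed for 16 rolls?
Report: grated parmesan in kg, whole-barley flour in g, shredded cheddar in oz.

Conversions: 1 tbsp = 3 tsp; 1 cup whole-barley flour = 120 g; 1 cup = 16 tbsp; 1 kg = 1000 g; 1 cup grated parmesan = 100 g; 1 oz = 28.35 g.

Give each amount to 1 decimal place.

grated parmesan: 0.2 kg; whole-barley flour: 16.7 g; shredded cheddar: 6.6 oz

Scaling factor: 16/12 = 4/3.
grated parmesan: 1.75 cup × 4/3 × 100 g/cup ÷ 1000 g/kg ≈ 0.2 kg
whole-barley flour: (1 tbsp + 2 tsp = 5/3 tbsp) × 4/3 ÷ 16 tbsp/cup × 120 g/cup ≈ 16.7 g
shredded cheddar: 140 g × 4/3 ÷ 28.35 g/oz ≈ 6.6 oz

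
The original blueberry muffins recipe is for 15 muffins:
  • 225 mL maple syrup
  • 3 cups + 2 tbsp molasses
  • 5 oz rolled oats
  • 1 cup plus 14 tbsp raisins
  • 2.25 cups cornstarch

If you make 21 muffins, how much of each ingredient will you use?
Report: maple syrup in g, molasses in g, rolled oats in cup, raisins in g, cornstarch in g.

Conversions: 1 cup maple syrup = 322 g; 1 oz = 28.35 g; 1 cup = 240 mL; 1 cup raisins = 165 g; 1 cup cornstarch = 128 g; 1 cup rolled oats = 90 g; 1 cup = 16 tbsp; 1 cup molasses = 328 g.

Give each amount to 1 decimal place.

Scaling factor: 21/15 = 7/5 = 1.4.
maple syrup: 225 mL × 7/5 ÷ 240 mL/cup × 322 g/cup ≈ 422.6 g
molasses: (3 cup + 2 tbsp = 3.125 cup) × 7/5 × 328 g/cup = 1435.0 g
rolled oats: 5 oz × 7/5 × 28.35 g/oz ÷ 90 g/cup ≈ 2.2 cup
raisins: (1 cup + 14 tbsp = 1.875 cup) × 7/5 × 165 g/cup ≈ 433.1 g
cornstarch: 2.25 cup × 7/5 × 128 g/cup = 403.2 g

maple syrup: 422.6 g; molasses: 1435.0 g; rolled oats: 2.2 cup; raisins: 433.1 g; cornstarch: 403.2 g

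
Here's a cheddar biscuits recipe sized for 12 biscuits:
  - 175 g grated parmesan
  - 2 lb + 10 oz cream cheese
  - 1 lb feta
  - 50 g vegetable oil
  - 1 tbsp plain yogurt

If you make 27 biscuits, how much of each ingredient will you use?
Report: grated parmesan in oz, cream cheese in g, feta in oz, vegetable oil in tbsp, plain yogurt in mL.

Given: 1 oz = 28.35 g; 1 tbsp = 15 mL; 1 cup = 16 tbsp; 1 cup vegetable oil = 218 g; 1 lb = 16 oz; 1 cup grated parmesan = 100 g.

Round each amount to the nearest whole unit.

Scaling factor: 27/12 = 9/4 = 2.25.
grated parmesan: 175 g × 9/4 ÷ 28.35 g/oz ≈ 14 oz
cream cheese: (2 lb + 10 oz = 2.625 lb) × 9/4 × 16 oz/lb × 28.35 g/oz ≈ 2679 g
feta: 1 lb × 9/4 × 16 oz/lb = 36 oz
vegetable oil: 50 g × 9/4 ÷ 218 g/cup × 16 tbsp/cup ≈ 8 tbsp
plain yogurt: 1 tbsp × 9/4 × 15 mL/tbsp ≈ 34 mL

grated parmesan: 14 oz; cream cheese: 2679 g; feta: 36 oz; vegetable oil: 8 tbsp; plain yogurt: 34 mL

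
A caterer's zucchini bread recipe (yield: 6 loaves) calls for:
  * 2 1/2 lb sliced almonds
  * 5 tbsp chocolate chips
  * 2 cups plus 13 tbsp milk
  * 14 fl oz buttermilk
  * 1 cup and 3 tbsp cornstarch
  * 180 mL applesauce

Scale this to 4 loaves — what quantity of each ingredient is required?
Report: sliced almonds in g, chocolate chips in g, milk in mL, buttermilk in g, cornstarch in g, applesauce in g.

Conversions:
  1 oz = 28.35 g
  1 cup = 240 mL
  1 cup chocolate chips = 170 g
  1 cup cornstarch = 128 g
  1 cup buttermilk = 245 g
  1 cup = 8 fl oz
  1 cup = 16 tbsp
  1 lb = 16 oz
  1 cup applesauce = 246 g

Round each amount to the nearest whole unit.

sliced almonds: 756 g; chocolate chips: 35 g; milk: 450 mL; buttermilk: 286 g; cornstarch: 101 g; applesauce: 123 g

Scaling factor: 4/6 = 2/3.
sliced almonds: 2.5 lb × 2/3 × 16 oz/lb × 28.35 g/oz = 756 g
chocolate chips: 5 tbsp × 2/3 ÷ 16 tbsp/cup × 170 g/cup ≈ 35 g
milk: (2 cup + 13 tbsp = 2.8125 cup) × 2/3 × 240 mL/cup = 450 mL
buttermilk: 14 fl oz × 2/3 ÷ 8 fl oz/cup × 245 g/cup ≈ 286 g
cornstarch: (1 cup + 3 tbsp = 1.1875 cup) × 2/3 × 128 g/cup ≈ 101 g
applesauce: 180 mL × 2/3 ÷ 240 mL/cup × 246 g/cup = 123 g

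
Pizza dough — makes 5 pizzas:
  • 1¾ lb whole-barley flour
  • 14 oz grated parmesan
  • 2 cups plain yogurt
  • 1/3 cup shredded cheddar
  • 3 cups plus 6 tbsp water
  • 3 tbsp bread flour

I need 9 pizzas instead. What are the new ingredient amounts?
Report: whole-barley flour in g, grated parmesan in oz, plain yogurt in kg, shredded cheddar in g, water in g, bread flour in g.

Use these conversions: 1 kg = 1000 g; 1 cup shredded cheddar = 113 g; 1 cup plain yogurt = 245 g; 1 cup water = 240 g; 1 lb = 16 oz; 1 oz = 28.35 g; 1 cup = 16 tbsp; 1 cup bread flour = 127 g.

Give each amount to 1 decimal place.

Scaling factor: 9/5 = 1.8.
whole-barley flour: 1.75 lb × 9/5 × 16 oz/lb × 28.35 g/oz ≈ 1428.8 g
grated parmesan: 14 oz × 9/5 = 25.2 oz
plain yogurt: 2 cup × 9/5 × 245 g/cup ÷ 1000 g/kg ≈ 0.9 kg
shredded cheddar: 1/3 cup × 9/5 × 113 g/cup = 67.8 g
water: (3 cup + 6 tbsp = 3.375 cup) × 9/5 × 240 g/cup = 1458.0 g
bread flour: 3 tbsp × 9/5 ÷ 16 tbsp/cup × 127 g/cup ≈ 42.9 g

whole-barley flour: 1428.8 g; grated parmesan: 25.2 oz; plain yogurt: 0.9 kg; shredded cheddar: 67.8 g; water: 1458.0 g; bread flour: 42.9 g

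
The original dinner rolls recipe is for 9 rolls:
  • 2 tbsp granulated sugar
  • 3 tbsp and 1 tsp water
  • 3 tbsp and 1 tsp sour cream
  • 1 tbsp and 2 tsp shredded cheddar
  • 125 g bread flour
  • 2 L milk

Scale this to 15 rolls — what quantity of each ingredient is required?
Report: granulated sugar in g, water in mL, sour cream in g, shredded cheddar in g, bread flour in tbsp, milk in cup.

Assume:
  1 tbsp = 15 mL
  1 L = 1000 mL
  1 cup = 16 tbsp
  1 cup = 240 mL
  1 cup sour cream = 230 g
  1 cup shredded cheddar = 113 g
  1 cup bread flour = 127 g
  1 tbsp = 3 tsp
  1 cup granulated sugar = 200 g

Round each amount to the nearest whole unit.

granulated sugar: 42 g; water: 83 mL; sour cream: 80 g; shredded cheddar: 20 g; bread flour: 26 tbsp; milk: 14 cup

Scaling factor: 15/9 = 5/3.
granulated sugar: 2 tbsp × 5/3 ÷ 16 tbsp/cup × 200 g/cup ≈ 42 g
water: (3 tbsp + 1 tsp = 10/3 tbsp) × 5/3 × 15 mL/tbsp ≈ 83 mL
sour cream: (3 tbsp + 1 tsp = 10/3 tbsp) × 5/3 ÷ 16 tbsp/cup × 230 g/cup ≈ 80 g
shredded cheddar: (1 tbsp + 2 tsp = 5/3 tbsp) × 5/3 ÷ 16 tbsp/cup × 113 g/cup ≈ 20 g
bread flour: 125 g × 5/3 ÷ 127 g/cup × 16 tbsp/cup ≈ 26 tbsp
milk: 2 L × 5/3 × 1000 mL/L ÷ 240 mL/cup ≈ 14 cup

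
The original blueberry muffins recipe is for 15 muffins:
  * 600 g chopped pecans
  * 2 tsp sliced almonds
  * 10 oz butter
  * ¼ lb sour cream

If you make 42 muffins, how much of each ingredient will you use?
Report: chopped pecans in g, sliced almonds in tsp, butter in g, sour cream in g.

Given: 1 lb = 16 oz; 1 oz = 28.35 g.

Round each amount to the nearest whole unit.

chopped pecans: 1680 g; sliced almonds: 6 tsp; butter: 794 g; sour cream: 318 g

Scaling factor: 42/15 = 14/5 = 2.8.
chopped pecans: 600 g × 14/5 = 1680 g
sliced almonds: 2 tsp × 14/5 ≈ 6 tsp
butter: 10 oz × 14/5 × 28.35 g/oz ≈ 794 g
sour cream: 0.25 lb × 14/5 × 16 oz/lb × 28.35 g/oz ≈ 318 g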